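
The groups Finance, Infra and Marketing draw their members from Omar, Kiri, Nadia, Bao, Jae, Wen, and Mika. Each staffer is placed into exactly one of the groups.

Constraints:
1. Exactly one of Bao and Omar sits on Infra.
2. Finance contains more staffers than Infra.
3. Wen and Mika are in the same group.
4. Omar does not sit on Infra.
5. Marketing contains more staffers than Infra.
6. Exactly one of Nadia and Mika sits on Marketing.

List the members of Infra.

Infra = {Bao}

From (4): Omar ∉ Infra.
(1) (exactly one): Bao ∈ Infra.
Suppose Kiri ∈ Infra: no assignment then satisfies all the clues, so Kiri ∉ Infra.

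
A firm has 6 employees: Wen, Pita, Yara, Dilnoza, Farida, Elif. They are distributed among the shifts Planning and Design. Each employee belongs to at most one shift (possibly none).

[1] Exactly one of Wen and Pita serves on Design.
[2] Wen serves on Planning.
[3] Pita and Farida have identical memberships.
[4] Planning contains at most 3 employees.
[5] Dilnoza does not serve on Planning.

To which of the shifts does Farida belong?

Farida: Design

From (2): Wen ∈ Planning.
From (5): Dilnoza ∉ Planning.
(1) (exactly one): Pita ∈ Design.
(3): Farida matches Pita: Farida ∉ Planning.
(3): Farida matches Pita: Farida ∈ Design.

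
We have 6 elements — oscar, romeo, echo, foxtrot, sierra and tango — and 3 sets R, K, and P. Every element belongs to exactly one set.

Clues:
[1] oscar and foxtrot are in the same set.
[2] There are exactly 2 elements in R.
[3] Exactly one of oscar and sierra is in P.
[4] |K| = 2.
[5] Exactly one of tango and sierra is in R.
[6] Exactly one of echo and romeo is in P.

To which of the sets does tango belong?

tango: R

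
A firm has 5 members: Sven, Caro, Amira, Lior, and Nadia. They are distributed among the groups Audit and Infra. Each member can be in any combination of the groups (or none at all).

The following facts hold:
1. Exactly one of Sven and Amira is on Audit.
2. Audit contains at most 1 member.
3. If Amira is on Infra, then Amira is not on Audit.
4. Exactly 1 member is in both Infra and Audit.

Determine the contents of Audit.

Audit = {Sven}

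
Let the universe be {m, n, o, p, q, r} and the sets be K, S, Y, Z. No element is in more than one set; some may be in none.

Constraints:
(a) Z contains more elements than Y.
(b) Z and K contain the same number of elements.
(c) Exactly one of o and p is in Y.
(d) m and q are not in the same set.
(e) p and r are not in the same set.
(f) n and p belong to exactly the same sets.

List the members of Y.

Y = {o}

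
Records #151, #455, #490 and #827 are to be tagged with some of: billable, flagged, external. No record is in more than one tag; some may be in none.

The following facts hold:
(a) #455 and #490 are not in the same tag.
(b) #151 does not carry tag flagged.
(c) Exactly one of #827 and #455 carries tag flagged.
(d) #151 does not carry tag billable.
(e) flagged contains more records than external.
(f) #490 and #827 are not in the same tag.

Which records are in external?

external = {}

From (b): #151 ∉ flagged.
From (d): #151 ∉ billable.
Suppose #151 ∈ external: no assignment then satisfies all the clues, so #151 ∉ external.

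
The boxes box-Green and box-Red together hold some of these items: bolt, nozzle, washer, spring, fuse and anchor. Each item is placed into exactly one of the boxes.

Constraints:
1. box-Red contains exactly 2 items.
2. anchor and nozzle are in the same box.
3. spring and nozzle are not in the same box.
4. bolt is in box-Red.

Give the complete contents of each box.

box-Green = {anchor, fuse, nozzle, washer}; box-Red = {bolt, spring}

From (4): bolt ∈ box-Red.
Suppose nozzle ∉ box-Green: no assignment then satisfies all the clues, so nozzle ∈ box-Green.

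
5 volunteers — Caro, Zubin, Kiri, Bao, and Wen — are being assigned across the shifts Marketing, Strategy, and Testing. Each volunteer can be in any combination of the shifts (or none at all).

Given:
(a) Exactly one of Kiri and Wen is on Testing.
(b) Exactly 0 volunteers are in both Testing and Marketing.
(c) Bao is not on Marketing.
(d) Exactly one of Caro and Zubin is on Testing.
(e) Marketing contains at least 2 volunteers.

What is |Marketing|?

2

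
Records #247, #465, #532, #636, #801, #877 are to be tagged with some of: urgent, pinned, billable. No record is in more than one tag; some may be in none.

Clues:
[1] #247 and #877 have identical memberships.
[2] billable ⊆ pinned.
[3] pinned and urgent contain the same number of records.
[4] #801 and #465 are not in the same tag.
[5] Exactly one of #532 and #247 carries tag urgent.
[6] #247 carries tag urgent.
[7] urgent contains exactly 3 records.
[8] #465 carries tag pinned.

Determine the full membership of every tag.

urgent = {#247, #801, #877}; pinned = {#465, #532, #636}; billable = {}

From (6): #247 ∈ urgent.
From (8): #465 ∈ pinned.
(1): #877 matches #247: #877 ∈ urgent.
(4): #801 ∉ pinned.
(5) (exactly one): #532 ∉ urgent.
(2) contrapositive: #801 ∉ billable.
Suppose #532 ∉ pinned: no assignment then satisfies all the clues, so #532 ∈ pinned.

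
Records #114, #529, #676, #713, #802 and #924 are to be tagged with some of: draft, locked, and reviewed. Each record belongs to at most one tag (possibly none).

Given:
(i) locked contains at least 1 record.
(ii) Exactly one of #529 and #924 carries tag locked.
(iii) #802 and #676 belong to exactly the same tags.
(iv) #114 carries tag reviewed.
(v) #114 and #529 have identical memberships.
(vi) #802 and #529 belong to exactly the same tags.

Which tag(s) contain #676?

From (iv): #114 ∈ reviewed.
(v): #529 matches #114: #529 ∉ draft.
(v): #529 matches #114: #529 ∉ locked.
(v): #529 matches #114: #529 ∈ reviewed.
(vi): #802 matches #529: #802 ∉ draft.
(vi): #802 matches #529: #802 ∉ locked.
(vi): #802 matches #529: #802 ∈ reviewed.
(ii) (exactly one): #924 ∈ locked.
(iii): #676 matches #802: #676 ∉ draft.
(iii): #676 matches #802: #676 ∉ locked.
(iii): #676 matches #802: #676 ∈ reviewed.

#676: reviewed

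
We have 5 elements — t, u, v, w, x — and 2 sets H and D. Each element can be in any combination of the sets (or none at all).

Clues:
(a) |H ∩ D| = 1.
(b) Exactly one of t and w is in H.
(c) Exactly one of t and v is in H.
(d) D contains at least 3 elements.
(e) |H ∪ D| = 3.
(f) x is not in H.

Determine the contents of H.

H = {t}

From (f): x ∉ H.
Suppose t ∉ H: no assignment then satisfies all the clues, so t ∈ H.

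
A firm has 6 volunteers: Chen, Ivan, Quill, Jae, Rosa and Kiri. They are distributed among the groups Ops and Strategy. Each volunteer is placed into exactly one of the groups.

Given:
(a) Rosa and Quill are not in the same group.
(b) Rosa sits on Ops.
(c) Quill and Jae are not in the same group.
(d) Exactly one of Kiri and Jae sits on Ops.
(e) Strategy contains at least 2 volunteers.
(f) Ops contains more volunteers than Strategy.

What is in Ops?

Ops = {Chen, Ivan, Jae, Rosa}

From (b): Rosa ∈ Ops.
(a): Quill ∉ Ops.
Only one group left: Quill ∈ Strategy.
(c): Jae ∉ Strategy.
Only one group left: Jae ∈ Ops.
(d) (exactly one): Kiri ∉ Ops.
Only one group left: Kiri ∈ Strategy.
Suppose Chen ∉ Ops: no assignment then satisfies all the clues, so Chen ∈ Ops.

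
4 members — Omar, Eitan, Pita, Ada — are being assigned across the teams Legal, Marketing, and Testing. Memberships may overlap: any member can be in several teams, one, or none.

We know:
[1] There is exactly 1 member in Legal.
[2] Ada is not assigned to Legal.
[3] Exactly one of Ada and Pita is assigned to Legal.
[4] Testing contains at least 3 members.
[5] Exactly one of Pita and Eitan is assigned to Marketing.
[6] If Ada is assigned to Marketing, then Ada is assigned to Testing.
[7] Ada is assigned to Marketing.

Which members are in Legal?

Legal = {Pita}

From (2): Ada ∉ Legal.
From (7): Ada ∈ Marketing.
(3) (exactly one): Pita ∈ Legal.
(6): Ada ∈ Testing.
(1): Legal already has 1, so the rest are out.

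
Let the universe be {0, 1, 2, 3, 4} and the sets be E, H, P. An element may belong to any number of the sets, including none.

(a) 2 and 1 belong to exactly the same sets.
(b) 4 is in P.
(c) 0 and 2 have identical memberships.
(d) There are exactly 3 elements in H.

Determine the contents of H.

H = {0, 1, 2}

From (b): 4 ∈ P.
Suppose 0 ∉ H: no assignment then satisfies all the clues, so 0 ∈ H.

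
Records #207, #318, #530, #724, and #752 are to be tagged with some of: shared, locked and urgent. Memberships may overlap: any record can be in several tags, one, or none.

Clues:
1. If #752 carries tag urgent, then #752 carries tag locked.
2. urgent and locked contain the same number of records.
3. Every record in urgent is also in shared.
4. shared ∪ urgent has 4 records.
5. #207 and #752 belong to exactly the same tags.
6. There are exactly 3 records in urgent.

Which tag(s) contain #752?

#752: locked, shared, urgent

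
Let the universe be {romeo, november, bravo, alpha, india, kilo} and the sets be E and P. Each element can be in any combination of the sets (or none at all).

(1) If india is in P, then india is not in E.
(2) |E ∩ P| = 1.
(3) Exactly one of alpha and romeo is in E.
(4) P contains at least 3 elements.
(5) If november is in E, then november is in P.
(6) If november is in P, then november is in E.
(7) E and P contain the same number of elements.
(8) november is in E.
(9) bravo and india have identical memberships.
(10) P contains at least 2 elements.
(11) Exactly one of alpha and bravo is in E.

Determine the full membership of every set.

From (8): november ∈ E.
(5): november ∈ P.
Suppose romeo ∈ E: no assignment then satisfies all the clues, so romeo ∉ E.

E = {alpha, kilo, november}; P = {bravo, india, november}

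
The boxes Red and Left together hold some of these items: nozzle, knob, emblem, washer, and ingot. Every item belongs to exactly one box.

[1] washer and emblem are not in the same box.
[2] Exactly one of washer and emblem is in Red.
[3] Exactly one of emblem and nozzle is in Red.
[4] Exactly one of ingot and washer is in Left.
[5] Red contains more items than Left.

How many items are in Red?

3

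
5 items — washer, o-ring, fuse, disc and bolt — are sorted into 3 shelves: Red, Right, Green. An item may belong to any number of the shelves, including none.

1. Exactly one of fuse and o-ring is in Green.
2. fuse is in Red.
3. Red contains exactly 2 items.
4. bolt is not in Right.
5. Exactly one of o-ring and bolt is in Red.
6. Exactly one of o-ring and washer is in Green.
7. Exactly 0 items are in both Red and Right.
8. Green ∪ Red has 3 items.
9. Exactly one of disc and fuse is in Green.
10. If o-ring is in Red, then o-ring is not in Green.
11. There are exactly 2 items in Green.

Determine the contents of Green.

Green = {fuse, washer}

From (2): fuse ∈ Red.
From (4): bolt ∉ Right.
Suppose washer ∉ Green: no assignment then satisfies all the clues, so washer ∈ Green.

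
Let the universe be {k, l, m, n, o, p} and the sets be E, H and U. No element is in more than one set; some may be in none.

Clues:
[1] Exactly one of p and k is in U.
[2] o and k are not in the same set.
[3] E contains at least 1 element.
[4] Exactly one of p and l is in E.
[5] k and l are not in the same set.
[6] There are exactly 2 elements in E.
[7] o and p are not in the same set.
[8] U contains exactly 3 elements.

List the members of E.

E = {l, o}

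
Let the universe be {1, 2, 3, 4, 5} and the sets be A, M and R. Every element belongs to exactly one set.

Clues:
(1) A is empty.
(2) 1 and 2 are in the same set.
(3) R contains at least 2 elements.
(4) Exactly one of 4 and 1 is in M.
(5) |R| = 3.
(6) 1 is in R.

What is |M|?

2

From (6): 1 ∈ R.
(1): A already has 0, so the rest are out.
(2): 2 matches 1: 2 ∉ M.
(2): 2 matches 1: 2 ∈ R.
(4) (exactly one): 4 ∈ M.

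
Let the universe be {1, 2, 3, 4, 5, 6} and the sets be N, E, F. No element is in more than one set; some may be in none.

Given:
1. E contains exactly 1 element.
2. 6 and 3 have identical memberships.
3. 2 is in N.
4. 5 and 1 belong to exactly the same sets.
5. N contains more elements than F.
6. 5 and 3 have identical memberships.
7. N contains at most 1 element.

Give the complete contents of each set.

N = {2}; E = {4}; F = {}

From (3): 2 ∈ N.
(7): N already has 1, so the rest are out.
Suppose 1 ∈ E: no assignment then satisfies all the clues, so 1 ∉ E.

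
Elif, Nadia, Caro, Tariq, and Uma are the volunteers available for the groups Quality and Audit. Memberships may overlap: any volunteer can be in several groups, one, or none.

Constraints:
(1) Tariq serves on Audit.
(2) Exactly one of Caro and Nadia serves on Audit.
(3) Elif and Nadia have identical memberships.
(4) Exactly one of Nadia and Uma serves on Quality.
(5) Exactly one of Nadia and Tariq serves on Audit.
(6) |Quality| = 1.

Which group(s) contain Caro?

From (1): Tariq ∈ Audit.
(5) (exactly one): Nadia ∉ Audit.
(2) (exactly one): Caro ∈ Audit.
(3): Elif matches Nadia: Elif ∉ Audit.
Suppose Caro ∈ Quality: no assignment then satisfies all the clues, so Caro ∉ Quality.

Caro: Audit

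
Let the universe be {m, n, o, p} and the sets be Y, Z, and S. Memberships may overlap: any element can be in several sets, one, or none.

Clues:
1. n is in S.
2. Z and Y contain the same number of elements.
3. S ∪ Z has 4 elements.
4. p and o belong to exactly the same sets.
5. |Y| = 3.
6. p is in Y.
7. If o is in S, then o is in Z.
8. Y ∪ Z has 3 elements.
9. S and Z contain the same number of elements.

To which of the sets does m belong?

m: Y, Z

From (1): n ∈ S.
From (6): p ∈ Y.
(4): o matches p: o ∈ Y.
Suppose m ∉ Y: no assignment then satisfies all the clues, so m ∈ Y.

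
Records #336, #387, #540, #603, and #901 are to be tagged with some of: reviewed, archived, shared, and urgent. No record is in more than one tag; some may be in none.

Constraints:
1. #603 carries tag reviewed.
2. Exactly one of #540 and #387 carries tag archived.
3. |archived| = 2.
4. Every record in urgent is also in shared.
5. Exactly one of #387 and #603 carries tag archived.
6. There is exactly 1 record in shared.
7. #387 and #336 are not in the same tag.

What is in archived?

From (1): #603 ∈ reviewed.
(5) (exactly one): #387 ∈ archived.
(7): #336 ∉ archived.
(2) (exactly one): #540 ∉ archived.
(3): only 2 candidates remain for archived, so all are in.

archived = {#387, #901}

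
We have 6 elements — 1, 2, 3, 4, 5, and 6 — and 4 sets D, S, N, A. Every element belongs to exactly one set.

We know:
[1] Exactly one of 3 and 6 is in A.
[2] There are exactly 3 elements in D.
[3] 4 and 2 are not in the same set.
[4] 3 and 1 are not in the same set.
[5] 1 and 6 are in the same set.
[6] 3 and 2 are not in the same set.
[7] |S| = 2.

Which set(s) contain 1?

1: D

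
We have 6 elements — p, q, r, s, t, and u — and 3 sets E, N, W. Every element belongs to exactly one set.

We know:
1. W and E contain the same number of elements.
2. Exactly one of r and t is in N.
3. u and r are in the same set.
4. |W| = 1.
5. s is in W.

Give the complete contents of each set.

From (5): s ∈ W.
(4): W already has 1, so the rest are out.
Suppose p ∈ E: no assignment then satisfies all the clues, so p ∉ E.

E = {t}; N = {p, q, r, u}; W = {s}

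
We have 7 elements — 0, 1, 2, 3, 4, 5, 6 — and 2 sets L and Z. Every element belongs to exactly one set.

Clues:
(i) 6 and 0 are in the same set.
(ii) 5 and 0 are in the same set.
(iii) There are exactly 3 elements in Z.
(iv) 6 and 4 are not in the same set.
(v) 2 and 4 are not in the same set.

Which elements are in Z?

Z = {1, 3, 4}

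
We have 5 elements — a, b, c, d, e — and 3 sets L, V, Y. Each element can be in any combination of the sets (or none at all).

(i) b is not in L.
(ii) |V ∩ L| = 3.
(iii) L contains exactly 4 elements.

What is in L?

From (i): b ∉ L.
(iii): only 4 candidates remain for L, so all are in.

L = {a, c, d, e}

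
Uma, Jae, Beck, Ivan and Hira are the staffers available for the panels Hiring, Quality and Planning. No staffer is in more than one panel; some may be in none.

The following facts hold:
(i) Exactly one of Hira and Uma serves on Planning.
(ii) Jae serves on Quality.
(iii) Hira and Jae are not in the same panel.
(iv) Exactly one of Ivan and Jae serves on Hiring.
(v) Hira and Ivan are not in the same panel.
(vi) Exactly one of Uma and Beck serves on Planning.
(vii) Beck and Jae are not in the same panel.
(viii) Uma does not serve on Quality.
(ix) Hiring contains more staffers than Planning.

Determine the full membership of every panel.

From (ii): Jae ∈ Quality.
From (viii): Uma ∉ Quality.
(iii): Hira ∉ Quality.
(iv) (exactly one): Ivan ∈ Hiring.
(v): Hira ∉ Hiring.
(vii): Beck ∉ Quality.
Suppose Uma ∈ Hiring: no assignment then satisfies all the clues, so Uma ∉ Hiring.

Hiring = {Beck, Ivan}; Quality = {Jae}; Planning = {Uma}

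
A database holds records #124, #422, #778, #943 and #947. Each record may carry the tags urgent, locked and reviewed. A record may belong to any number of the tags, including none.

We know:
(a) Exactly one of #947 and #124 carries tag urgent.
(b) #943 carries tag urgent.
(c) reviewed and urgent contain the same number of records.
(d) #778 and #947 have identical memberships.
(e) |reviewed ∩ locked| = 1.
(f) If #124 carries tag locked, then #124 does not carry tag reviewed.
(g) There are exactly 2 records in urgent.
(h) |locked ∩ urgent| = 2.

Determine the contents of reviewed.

reviewed = {#422, #943}

From (b): #943 ∈ urgent.
Suppose #124 ∈ reviewed: no assignment then satisfies all the clues, so #124 ∉ reviewed.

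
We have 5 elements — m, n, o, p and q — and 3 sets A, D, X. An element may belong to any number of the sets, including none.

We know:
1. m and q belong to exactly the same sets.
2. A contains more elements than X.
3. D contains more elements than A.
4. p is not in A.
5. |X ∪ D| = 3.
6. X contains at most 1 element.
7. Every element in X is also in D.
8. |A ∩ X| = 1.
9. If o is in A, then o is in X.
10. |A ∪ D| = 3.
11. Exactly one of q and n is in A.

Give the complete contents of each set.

A = {n, o}; D = {n, o, p}; X = {o}

From (4): p ∉ A.
Suppose m ∈ A: no assignment then satisfies all the clues, so m ∉ A.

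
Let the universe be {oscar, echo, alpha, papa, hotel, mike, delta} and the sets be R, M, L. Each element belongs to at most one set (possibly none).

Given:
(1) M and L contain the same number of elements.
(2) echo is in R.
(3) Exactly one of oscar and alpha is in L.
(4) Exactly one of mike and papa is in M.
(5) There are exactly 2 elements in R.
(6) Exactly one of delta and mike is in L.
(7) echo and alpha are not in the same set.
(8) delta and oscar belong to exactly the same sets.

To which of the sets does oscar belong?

oscar: L

From (2): echo ∈ R.
(7): alpha ∉ R.
Suppose oscar ∈ R: no assignment then satisfies all the clues, so oscar ∉ R.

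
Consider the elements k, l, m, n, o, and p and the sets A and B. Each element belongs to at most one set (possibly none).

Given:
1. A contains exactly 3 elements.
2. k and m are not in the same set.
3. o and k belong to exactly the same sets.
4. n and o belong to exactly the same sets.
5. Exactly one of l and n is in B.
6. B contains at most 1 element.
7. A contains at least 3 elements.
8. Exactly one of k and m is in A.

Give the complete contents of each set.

A = {k, n, o}; B = {l}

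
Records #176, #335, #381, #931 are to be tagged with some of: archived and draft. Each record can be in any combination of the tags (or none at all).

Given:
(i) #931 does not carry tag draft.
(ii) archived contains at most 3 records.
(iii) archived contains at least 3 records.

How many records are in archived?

3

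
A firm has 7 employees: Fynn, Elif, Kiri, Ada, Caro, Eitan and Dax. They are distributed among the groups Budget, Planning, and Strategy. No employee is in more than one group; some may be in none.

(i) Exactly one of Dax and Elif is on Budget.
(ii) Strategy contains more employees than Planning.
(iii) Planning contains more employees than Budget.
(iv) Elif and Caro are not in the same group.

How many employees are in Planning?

2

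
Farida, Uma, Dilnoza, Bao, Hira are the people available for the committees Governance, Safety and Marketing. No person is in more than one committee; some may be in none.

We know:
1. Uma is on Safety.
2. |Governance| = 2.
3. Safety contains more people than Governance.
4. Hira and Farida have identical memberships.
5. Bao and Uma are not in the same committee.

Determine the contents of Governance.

Governance = {Bao, Dilnoza}

From (1): Uma ∈ Safety.
(5): Bao ∉ Safety.
Suppose Farida ∈ Governance: no assignment then satisfies all the clues, so Farida ∉ Governance.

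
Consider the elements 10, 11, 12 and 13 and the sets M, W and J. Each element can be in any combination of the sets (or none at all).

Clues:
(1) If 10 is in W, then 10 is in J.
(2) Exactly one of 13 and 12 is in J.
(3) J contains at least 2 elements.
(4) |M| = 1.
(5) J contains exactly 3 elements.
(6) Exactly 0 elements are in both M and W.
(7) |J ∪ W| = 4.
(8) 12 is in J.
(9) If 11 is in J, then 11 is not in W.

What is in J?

From (8): 12 ∈ J.
(2) (exactly one): 13 ∉ J.
(5): only 3 candidates remain for J, so all are in.
(9): 11 ∉ W.

J = {10, 11, 12}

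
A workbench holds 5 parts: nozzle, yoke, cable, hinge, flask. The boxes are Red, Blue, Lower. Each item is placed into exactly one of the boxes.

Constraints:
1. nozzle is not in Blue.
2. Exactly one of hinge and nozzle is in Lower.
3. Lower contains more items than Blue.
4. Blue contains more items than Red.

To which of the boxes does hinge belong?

hinge: Blue

From (1): nozzle ∉ Blue.
Suppose hinge ∈ Red: no assignment then satisfies all the clues, so hinge ∉ Red.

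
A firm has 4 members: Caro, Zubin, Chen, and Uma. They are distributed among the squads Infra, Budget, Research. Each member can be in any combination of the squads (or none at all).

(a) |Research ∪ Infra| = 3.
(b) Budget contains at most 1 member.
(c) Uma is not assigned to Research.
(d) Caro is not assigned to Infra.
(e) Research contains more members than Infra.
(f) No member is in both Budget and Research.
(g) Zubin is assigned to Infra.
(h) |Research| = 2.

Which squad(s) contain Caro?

Caro: Research

From (c): Uma ∉ Research.
From (d): Caro ∉ Infra.
From (g): Zubin ∈ Infra.
Suppose Caro ∈ Budget: no assignment then satisfies all the clues, so Caro ∉ Budget.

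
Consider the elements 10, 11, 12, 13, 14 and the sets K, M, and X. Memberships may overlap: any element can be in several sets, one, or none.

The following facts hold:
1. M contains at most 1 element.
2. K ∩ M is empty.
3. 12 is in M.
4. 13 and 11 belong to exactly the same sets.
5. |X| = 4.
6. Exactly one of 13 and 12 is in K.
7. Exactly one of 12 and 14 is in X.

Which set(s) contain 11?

From (3): 12 ∈ M.
(1): M already has 1, so the rest are out.
(2) (disjoint): 12 ∉ K.
(6) (exactly one): 13 ∈ K.
(4): 11 matches 13: 11 ∈ K.
Suppose 11 ∉ X: no assignment then satisfies all the clues, so 11 ∈ X.

11: K, X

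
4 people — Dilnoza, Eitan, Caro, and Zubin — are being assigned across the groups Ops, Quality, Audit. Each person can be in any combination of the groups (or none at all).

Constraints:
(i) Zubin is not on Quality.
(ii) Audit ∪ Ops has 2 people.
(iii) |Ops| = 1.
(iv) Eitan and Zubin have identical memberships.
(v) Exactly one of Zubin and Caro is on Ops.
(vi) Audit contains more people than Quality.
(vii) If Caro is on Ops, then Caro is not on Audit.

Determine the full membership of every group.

Ops = {Caro}; Quality = {}; Audit = {Dilnoza}

From (i): Zubin ∉ Quality.
(iv): Eitan matches Zubin: Eitan ∉ Quality.
Suppose Dilnoza ∈ Ops: no assignment then satisfies all the clues, so Dilnoza ∉ Ops.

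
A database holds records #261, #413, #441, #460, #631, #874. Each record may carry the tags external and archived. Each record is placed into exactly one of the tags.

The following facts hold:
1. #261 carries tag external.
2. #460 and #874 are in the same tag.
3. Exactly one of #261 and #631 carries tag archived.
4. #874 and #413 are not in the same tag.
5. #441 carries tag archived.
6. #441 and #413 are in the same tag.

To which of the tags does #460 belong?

#460: external

From (1): #261 ∈ external.
From (5): #441 ∈ archived.
(3) (exactly one): #631 ∈ archived.
(6): #413 matches #441: #413 ∉ external.
(6): #413 matches #441: #413 ∈ archived.
(4): #874 ∉ archived.
Only one tag left: #874 ∈ external.
(2): #460 matches #874: #460 ∈ external.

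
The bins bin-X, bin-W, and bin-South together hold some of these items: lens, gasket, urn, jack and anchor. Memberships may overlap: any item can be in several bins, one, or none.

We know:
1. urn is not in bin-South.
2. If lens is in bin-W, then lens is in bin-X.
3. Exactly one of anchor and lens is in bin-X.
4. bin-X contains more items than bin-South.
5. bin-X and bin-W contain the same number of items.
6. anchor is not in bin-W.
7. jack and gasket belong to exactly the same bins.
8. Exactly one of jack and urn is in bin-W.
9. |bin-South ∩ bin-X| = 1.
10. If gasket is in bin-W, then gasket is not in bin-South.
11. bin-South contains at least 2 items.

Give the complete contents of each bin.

bin-X = {gasket, jack, lens}; bin-W = {gasket, jack, lens}; bin-South = {anchor, lens}

From (1): urn ∉ bin-South.
From (6): anchor ∉ bin-W.
Suppose lens ∉ bin-X: no assignment then satisfies all the clues, so lens ∈ bin-X.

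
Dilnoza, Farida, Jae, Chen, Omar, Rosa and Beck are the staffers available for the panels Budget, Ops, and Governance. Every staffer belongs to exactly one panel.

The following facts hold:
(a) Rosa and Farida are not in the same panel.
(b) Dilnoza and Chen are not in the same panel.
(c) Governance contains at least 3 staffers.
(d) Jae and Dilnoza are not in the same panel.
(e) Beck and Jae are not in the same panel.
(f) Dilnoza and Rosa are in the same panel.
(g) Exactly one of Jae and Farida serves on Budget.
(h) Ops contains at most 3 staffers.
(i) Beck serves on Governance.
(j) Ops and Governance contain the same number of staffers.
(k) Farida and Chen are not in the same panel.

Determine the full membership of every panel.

Budget = {Farida}; Ops = {Chen, Jae, Omar}; Governance = {Beck, Dilnoza, Rosa}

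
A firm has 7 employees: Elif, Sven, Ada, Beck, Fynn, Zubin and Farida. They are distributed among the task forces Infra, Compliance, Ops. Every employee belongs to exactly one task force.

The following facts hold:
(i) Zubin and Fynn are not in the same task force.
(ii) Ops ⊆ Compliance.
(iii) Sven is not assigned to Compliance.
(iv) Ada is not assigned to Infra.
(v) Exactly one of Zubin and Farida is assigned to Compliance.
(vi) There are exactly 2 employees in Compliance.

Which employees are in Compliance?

Compliance = {Ada, Zubin}

From (iii): Sven ∉ Compliance.
From (iv): Ada ∉ Infra.
(ii) contrapositive: Sven ∉ Ops.
Only one task force left: Sven ∈ Infra.
Suppose Elif ∈ Compliance: no assignment then satisfies all the clues, so Elif ∉ Compliance.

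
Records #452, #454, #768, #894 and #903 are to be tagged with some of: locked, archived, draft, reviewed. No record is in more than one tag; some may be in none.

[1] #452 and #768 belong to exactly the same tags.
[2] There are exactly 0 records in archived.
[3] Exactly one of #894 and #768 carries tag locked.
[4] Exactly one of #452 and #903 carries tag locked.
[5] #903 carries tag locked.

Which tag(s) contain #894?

#894: locked

From (5): #903 ∈ locked.
(2): archived already has 0, so the rest are out.
(4) (exactly one): #452 ∉ locked.
(1): #768 matches #452: #768 ∉ locked.
(3) (exactly one): #894 ∈ locked.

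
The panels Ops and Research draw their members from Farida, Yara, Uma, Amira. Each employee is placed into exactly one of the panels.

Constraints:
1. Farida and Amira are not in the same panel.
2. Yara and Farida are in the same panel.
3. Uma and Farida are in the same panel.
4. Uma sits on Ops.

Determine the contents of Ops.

Ops = {Farida, Uma, Yara}

From (4): Uma ∈ Ops.
(3): Farida matches Uma: Farida ∈ Ops.
(1): Amira ∉ Ops.
(2): Yara matches Farida: Yara ∈ Ops.
Only one panel left: Amira ∈ Research.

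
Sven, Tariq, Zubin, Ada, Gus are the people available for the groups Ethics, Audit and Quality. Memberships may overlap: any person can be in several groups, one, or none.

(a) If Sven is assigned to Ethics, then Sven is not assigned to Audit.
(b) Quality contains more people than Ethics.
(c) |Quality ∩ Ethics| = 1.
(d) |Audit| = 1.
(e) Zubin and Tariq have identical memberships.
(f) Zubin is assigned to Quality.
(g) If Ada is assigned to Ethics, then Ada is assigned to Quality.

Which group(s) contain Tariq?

Tariq: Quality

From (f): Zubin ∈ Quality.
(e): Tariq matches Zubin: Tariq ∈ Quality.
Suppose Tariq ∈ Ethics: no assignment then satisfies all the clues, so Tariq ∉ Ethics.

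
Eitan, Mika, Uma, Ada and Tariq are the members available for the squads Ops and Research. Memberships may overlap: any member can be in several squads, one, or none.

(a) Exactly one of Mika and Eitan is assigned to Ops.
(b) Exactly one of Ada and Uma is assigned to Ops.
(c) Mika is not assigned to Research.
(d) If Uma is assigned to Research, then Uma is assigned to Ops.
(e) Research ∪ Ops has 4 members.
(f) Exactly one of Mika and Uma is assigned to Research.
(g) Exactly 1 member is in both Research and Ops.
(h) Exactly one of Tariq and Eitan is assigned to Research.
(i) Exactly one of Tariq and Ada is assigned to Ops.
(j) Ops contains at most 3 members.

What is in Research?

Research = {Eitan, Uma}

From (c): Mika ∉ Research.
(f) (exactly one): Uma ∈ Research.
(d): Uma ∈ Ops.
(b) (exactly one): Ada ∉ Ops.
(i) (exactly one): Tariq ∈ Ops.
Suppose Eitan ∉ Research: no assignment then satisfies all the clues, so Eitan ∈ Research.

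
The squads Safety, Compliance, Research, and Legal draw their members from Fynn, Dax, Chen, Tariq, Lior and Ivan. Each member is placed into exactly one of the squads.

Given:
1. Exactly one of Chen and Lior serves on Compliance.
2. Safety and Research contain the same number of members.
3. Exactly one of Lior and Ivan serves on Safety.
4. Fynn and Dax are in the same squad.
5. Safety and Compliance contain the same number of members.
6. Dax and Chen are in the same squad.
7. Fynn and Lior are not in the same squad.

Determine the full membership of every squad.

Safety = {Ivan}; Compliance = {Lior}; Research = {Tariq}; Legal = {Chen, Dax, Fynn}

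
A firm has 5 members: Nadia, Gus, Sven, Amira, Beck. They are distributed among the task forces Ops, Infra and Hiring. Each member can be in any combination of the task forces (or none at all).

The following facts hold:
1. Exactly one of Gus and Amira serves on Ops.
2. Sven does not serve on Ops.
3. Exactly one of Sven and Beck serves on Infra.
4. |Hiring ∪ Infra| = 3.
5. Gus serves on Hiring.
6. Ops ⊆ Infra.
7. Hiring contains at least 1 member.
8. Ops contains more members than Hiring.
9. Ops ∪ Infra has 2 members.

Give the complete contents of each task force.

Ops = {Amira, Beck}; Infra = {Amira, Beck}; Hiring = {Gus}

From (2): Sven ∉ Ops.
From (5): Gus ∈ Hiring.
Suppose Nadia ∈ Ops: no assignment then satisfies all the clues, so Nadia ∉ Ops.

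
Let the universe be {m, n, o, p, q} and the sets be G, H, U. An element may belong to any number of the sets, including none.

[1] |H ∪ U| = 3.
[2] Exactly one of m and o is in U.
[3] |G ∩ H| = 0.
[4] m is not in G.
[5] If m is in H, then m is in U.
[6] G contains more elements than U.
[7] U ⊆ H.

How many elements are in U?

1

From (4): m ∉ G.
Suppose m ∉ H: no assignment then satisfies all the clues, so m ∈ H.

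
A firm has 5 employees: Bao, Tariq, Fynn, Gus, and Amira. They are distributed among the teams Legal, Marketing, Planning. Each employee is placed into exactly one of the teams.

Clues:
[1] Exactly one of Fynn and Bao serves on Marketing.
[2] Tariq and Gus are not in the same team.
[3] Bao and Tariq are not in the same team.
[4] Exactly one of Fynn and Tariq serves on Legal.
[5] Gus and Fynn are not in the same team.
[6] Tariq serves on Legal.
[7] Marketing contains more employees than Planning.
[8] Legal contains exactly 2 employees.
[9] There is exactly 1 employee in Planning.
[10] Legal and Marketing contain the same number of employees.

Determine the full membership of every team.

Legal = {Amira, Tariq}; Marketing = {Bao, Gus}; Planning = {Fynn}

From (6): Tariq ∈ Legal.
(2): Gus ∉ Legal.
(3): Bao ∉ Legal.
(4) (exactly one): Fynn ∉ Legal.
(8): only 2 candidates remain for Legal, so all are in.
Suppose Bao ∉ Marketing: no assignment then satisfies all the clues, so Bao ∈ Marketing.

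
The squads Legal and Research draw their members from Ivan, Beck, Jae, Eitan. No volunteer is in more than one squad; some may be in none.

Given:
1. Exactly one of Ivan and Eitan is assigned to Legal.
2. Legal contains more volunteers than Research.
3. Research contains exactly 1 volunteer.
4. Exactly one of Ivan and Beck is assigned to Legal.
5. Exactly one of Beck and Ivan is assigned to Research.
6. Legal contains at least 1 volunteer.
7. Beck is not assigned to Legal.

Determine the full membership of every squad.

Legal = {Ivan, Jae}; Research = {Beck}

From (7): Beck ∉ Legal.
(4) (exactly one): Ivan ∈ Legal.
(5) (exactly one): Beck ∈ Research.
(1) (exactly one): Eitan ∉ Legal.
(3): Research already has 1, so the rest are out.
Suppose Jae ∉ Legal: no assignment then satisfies all the clues, so Jae ∈ Legal.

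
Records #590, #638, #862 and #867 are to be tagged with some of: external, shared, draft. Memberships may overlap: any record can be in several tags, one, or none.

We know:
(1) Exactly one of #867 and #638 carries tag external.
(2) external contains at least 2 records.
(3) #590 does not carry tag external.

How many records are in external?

2

From (3): #590 ∉ external.
Suppose #862 ∉ external: no assignment then satisfies all the clues, so #862 ∈ external.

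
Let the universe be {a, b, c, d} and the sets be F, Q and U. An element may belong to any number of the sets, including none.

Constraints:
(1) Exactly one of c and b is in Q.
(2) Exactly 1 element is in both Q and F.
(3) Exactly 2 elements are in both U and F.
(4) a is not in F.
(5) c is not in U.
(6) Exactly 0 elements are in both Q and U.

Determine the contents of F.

F = {b, c, d}

From (4): a ∉ F.
From (5): c ∉ U.
Suppose b ∉ F: no assignment then satisfies all the clues, so b ∈ F.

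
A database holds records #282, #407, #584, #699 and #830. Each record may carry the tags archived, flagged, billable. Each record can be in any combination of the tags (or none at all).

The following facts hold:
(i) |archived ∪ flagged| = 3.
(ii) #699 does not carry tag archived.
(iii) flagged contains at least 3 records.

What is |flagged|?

3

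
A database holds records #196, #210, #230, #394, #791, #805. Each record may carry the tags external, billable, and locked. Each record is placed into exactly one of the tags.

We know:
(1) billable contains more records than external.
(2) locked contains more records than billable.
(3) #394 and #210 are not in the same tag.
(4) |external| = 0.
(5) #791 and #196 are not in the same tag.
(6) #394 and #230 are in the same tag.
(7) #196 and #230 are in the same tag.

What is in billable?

billable = {#210, #791}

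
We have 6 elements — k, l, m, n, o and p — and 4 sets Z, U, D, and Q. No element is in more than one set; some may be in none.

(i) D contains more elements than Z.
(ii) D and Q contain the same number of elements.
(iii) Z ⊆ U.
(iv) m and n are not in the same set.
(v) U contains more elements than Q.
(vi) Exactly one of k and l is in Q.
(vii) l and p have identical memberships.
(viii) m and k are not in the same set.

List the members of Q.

Q = {k}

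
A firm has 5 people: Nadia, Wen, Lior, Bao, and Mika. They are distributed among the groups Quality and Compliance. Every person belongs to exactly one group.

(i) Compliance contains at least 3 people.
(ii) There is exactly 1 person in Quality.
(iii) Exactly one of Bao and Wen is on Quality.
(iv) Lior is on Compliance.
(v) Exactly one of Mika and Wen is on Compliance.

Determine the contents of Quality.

Quality = {Wen}

From (iv): Lior ∈ Compliance.
Suppose Nadia ∈ Quality: no assignment then satisfies all the clues, so Nadia ∉ Quality.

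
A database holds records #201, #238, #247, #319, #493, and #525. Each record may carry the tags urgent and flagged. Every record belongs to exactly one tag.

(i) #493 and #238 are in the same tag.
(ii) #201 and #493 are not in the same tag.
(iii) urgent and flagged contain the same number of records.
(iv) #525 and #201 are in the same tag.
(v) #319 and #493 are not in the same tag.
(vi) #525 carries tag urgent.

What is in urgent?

urgent = {#201, #319, #525}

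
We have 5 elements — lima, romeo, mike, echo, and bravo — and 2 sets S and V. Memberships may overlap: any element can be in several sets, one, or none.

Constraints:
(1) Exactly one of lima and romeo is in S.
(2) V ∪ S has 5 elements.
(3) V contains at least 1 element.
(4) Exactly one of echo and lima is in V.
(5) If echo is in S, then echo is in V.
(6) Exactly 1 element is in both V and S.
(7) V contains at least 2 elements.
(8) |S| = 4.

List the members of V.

V = {echo, romeo}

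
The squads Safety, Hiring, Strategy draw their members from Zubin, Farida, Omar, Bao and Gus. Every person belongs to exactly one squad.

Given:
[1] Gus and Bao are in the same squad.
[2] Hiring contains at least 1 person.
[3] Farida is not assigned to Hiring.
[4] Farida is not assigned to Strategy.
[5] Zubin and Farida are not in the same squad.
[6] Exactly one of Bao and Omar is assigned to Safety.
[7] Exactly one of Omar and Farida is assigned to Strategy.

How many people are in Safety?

From (3): Farida ∉ Hiring.
From (4): Farida ∉ Strategy.
(7) (exactly one): Omar ∈ Strategy.
Only one squad left: Farida ∈ Safety.
(5): Zubin ∉ Safety.
(6) (exactly one): Bao ∈ Safety.
(1): Gus matches Bao: Gus ∈ Safety.
(2): only 1 candidates remain for Hiring, so all are in.

3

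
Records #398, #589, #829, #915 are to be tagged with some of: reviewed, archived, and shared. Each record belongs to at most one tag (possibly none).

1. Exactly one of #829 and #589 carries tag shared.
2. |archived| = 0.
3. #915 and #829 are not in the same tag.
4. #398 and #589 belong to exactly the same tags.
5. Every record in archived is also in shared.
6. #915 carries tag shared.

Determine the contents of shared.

shared = {#398, #589, #915}

From (6): #915 ∈ shared.
(2): archived already has 0, so the rest are out.
(3): #829 ∉ shared.
(1) (exactly one): #589 ∈ shared.
(4): #398 matches #589: #398 ∉ reviewed.
(4): #398 matches #589: #398 ∈ shared.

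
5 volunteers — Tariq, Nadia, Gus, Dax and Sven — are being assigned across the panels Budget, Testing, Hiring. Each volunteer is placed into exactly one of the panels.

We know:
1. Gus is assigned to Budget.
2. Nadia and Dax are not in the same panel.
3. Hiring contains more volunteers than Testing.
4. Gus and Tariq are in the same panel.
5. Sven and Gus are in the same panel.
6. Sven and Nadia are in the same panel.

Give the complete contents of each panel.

From (1): Gus ∈ Budget.
(4): Tariq matches Gus: Tariq ∈ Budget.
(5): Sven matches Gus: Sven ∈ Budget.
(6): Nadia matches Sven: Nadia ∈ Budget.
(2): Dax ∉ Budget.
Suppose Dax ∈ Testing: no assignment then satisfies all the clues, so Dax ∉ Testing.

Budget = {Gus, Nadia, Sven, Tariq}; Testing = {}; Hiring = {Dax}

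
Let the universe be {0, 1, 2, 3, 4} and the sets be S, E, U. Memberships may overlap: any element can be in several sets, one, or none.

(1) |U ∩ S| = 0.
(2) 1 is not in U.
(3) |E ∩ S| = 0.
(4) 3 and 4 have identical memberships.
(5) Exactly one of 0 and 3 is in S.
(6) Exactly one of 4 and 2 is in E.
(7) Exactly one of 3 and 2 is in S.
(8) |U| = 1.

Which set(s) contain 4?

4: S

From (2): 1 ∉ U.
Suppose 4 ∉ S: no assignment then satisfies all the clues, so 4 ∈ S.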